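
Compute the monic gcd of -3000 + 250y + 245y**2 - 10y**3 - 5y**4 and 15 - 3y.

-5 + y

By polynomial division,
  -5y**4 - 10y**3 + 245y**2 + 250y - 3000 = ((5/3)y**3 + (35/3)y**2 - (70/3)y - 200)(-3y + 15) + (0)
Last nonzero remainder: -3y + 15. Dividing through by -3 gives the monic gcd y - 5.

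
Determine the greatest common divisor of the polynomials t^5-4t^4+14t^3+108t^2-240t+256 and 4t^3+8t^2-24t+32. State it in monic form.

t^3+2t^2-6t+8

Repeated division with remainder:
  t^5-4t^4+14t^3+108t^2-240t+256 = ((1/4)t^2-(3/2)t+8)(4t^3+8t^2-24t+32) + (0)
Last nonzero remainder: 4t^3+8t^2-24t+32. Dividing through by 4 gives the monic gcd t^3+2t^2-6t+8.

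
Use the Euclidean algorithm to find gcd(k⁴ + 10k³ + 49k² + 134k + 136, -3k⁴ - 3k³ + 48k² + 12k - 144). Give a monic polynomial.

k² + 6k + 8

Repeated division with remainder:
  k⁴ + 10k³ + 49k² + 134k + 136 = (-1/3)(-3k⁴ - 3k³ + 48k² + 12k - 144) + (9k³ + 65k² + 138k + 88)
  -3k⁴ - 3k³ + 48k² + 12k - 144 = (-(1/3)k + 56/27)(9k³ + 65k² + 138k + 88) + (-(1102/27)k² - (2204/9)k - 8816/27)
  9k³ + 65k² + 138k + 88 = (-(243/1102)k - 297/1102)(-(1102/27)k² - (2204/9)k - 8816/27) + (0)
Last nonzero remainder: -(1102/27)k² - (2204/9)k - 8816/27. Dividing through by -1102/27 gives the monic gcd k² + 6k + 8.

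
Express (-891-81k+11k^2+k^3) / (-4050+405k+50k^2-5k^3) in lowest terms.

Repeated division with remainder:
  k^3+11k^2-81k-891 = (-1/5)(-5k^3+50k^2+405k-4050) + (21k^2-1701)
  -5k^3+50k^2+405k-4050 = (-(5/21)k+50/21)(21k^2-1701) + (0)
Last nonzero remainder: 21k^2-1701. Dividing through by 21 gives the monic gcd k^2-81.
Cancel k^2-81 from numerator and denominator to get the reduced form.

(-11-k)/(-50+5k)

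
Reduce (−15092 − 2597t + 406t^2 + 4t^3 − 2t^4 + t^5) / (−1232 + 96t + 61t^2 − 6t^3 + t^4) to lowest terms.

(−49 + t^2)/(−4 + t)

Repeated division with remainder:
  t^5 − 2t^4 + 4t^3 + 406t^2 − 2597t − 15092 = (t + 4)(t^4 − 6t^3 + 61t^2 + 96t − 1232) + (−33t^3 + 66t^2 − 1749t − 10164)
  t^4 − 6t^3 + 61t^2 + 96t − 1232 = (−(1/33)t + 4/33)(−33t^3 + 66t^2 − 1749t − 10164) + (0)
Last nonzero remainder: −33t^3 + 66t^2 − 1749t − 10164. Dividing through by −33 gives the monic gcd t^3 − 2t^2 + 53t + 308.
Cancel t^3 − 2t^2 + 53t + 308 from numerator and denominator to get the reduced form.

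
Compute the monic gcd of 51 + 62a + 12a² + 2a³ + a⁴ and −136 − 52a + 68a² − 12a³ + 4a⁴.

17 + 15a − a² + a³

Euclidean algorithm in ℚ[a]:
  a⁴ + 2a³ + 12a² + 62a + 51 = (1/4)(4a⁴ − 12a³ + 68a² − 52a − 136) + (5a³ − 5a² + 75a + 85)
  4a⁴ − 12a³ + 68a² − 52a − 136 = ((4/5)a − 8/5)(5a³ − 5a² + 75a + 85) + (0)
Last nonzero remainder: 5a³ − 5a² + 75a + 85. Dividing through by 5 gives the monic gcd a³ − a² + 15a + 17.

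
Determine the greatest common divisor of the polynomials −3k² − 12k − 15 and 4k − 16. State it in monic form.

Apply the Euclidean algorithm:
  −3k² − 12k − 15 = (−(3/4)k − 6)(4k − 16) + (−111)
  4k − 16 = (−(4/111)k + 16/111)(−111) + (0)
The last nonzero remainder is the constant −111, so the polynomials are coprime and gcd = 1.

1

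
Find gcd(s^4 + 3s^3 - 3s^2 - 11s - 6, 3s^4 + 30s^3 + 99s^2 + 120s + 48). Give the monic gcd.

s^2 + 2s + 1

Repeated division with remainder:
  s^4 + 3s^3 - 3s^2 - 11s - 6 = (1/3)(3s^4 + 30s^3 + 99s^2 + 120s + 48) + (-7s^3 - 36s^2 - 51s - 22)
  3s^4 + 30s^3 + 99s^2 + 120s + 48 = (-(3/7)s - 102/49)(-7s^3 - 36s^2 - 51s - 22) + ((108/49)s^2 + (216/49)s + 108/49)
  -7s^3 - 36s^2 - 51s - 22 = (-(343/108)s - 539/54)((108/49)s^2 + (216/49)s + 108/49) + (0)
Last nonzero remainder: (108/49)s^2 + (216/49)s + 108/49. Dividing through by 108/49 gives the monic gcd s^2 + 2s + 1.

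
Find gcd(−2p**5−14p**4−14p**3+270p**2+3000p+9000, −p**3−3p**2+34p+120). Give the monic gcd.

Euclidean algorithm in ℚ[p]:
  −2p**5−14p**4−14p**3+270p**2+3000p+9000 = (2p**2+8p+58)(−p**3−3p**2+34p+120) + (−68p**2+68p+2040)
  −p**3−3p**2+34p+120 = ((1/68)p+1/17)(−68p**2+68p+2040) + (0)
Last nonzero remainder: −68p**2+68p+2040. Dividing through by −68 gives the monic gcd p**2−p−30.

p**2−p−30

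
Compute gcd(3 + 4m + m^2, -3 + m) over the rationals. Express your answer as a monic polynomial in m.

1

By polynomial division,
  m^2 + 4m + 3 = (m + 7)(m - 3) + (24)
  m - 3 = ((1/24)m - 1/8)(24) + (0)
The last nonzero remainder is the constant 24, so the polynomials are coprime and gcd = 1.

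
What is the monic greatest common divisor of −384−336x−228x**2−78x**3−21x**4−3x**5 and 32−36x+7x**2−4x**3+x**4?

By polynomial division,
  −3x**5−21x**4−78x**3−228x**2−336x−384 = (−3x−33)(x**4−4x**3+7x**2−36x+32) + (−189x**3−105x**2−1428x+672)
  x**4−4x**3+7x**2−36x+32 = (−(1/189)x+41/1701)(−189x**3−105x**2−1428x+672) + ((160/81)x**2+(160/81)x+1280/81)
  −189x**3−105x**2−1428x+672 = (−(15309/160)x+1701/40)((160/81)x**2+(160/81)x+1280/81) + (0)
Last nonzero remainder: (160/81)x**2+(160/81)x+1280/81. Dividing through by 160/81 gives the monic gcd x**2+x+8.

8+x+x**2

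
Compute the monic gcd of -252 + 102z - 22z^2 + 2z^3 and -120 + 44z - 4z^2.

-6 + z

By polynomial division,
  2z^3 - 22z^2 + 102z - 252 = (-(1/2)z)(-4z^2 + 44z - 120) + (42z - 252)
  -4z^2 + 44z - 120 = (-(2/21)z + 10/21)(42z - 252) + (0)
Last nonzero remainder: 42z - 252. Dividing through by 42 gives the monic gcd z - 6.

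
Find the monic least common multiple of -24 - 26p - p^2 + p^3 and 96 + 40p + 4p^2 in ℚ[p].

By polynomial division,
  p^3 - p^2 - 26p - 24 = ((1/4)p - 11/4)(4p^2 + 40p + 96) + (60p + 240)
  4p^2 + 40p + 96 = ((1/15)p + 2/5)(60p + 240) + (0)
Last nonzero remainder: 60p + 240. Dividing through by 60 gives the monic gcd p + 4.
Then lcm(f, g) = f·g / gcd(f, g); expanding and making the result monic gives the answer.

-144 - 180p - 32p^2 + 5p^3 + p^4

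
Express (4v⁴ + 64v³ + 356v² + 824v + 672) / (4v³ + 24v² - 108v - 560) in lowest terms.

Repeated division with remainder:
  4v⁴ + 64v³ + 356v² + 824v + 672 = (v + 10)(4v³ + 24v² - 108v - 560) + (224v² + 2464v + 6272)
  4v³ + 24v² - 108v - 560 = ((1/56)v - 5/56)(224v² + 2464v + 6272) + (0)
Last nonzero remainder: 224v² + 2464v + 6272. Dividing through by 224 gives the monic gcd v² + 11v + 28.
Cancel v² + 11v + 28 from numerator and denominator to get the reduced form.

(v² + 5v + 6)/(v - 5)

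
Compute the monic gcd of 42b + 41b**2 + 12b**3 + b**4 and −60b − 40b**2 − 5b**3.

2b + b**2

Euclidean algorithm in ℚ[b]:
  b**4 + 12b**3 + 41b**2 + 42b = (−(1/5)b − 4/5)(−5b**3 − 40b**2 − 60b) + (−3b**2 − 6b)
  −5b**3 − 40b**2 − 60b = ((5/3)b + 10)(−3b**2 − 6b) + (0)
Last nonzero remainder: −3b**2 − 6b. Dividing through by −3 gives the monic gcd b**2 + 2b.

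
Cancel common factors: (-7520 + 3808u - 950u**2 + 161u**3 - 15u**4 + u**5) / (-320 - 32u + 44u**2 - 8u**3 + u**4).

(47 - 5u + u**2)/(2 + u)

Apply the Euclidean algorithm:
  u**5 - 15u**4 + 161u**3 - 950u**2 + 3808u - 7520 = (u - 7)(u**4 - 8u**3 + 44u**2 - 32u - 320) + (61u**3 - 610u**2 + 3904u - 9760)
  u**4 - 8u**3 + 44u**2 - 32u - 320 = ((1/61)u + 2/61)(61u**3 - 610u**2 + 3904u - 9760) + (0)
Last nonzero remainder: 61u**3 - 610u**2 + 3904u - 9760. Dividing through by 61 gives the monic gcd u**3 - 10u**2 + 64u - 160.
Cancel u**3 - 10u**2 + 64u - 160 from numerator and denominator to get the reduced form.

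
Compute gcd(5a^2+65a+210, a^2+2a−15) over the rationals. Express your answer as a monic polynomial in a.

1

Euclidean algorithm in ℚ[a]:
  5a^2+65a+210 = (5)(a^2+2a−15) + (55a+285)
  a^2+2a−15 = ((1/55)a−7/121)(55a+285) + (180/121)
  55a+285 = ((1331/36)a+2299/12)(180/121) + (0)
The last nonzero remainder is the constant 180/121, so the polynomials are coprime and gcd = 1.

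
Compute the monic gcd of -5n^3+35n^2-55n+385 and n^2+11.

Euclidean algorithm in ℚ[n]:
  -5n^3+35n^2-55n+385 = (-5n+35)(n^2+11) + (0)
The last nonzero remainder n^2+11 is already monic.

n^2+11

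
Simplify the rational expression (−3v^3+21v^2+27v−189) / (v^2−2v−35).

(−3v^2+27)/(v+5)

Repeated division with remainder:
  −3v^3+21v^2+27v−189 = (−3v+15)(v^2−2v−35) + (−48v+336)
  v^2−2v−35 = (−(1/48)v−5/48)(−48v+336) + (0)
Last nonzero remainder: −48v+336. Dividing through by −48 gives the monic gcd v−7.
Cancel v−7 from numerator and denominator to get the reduced form.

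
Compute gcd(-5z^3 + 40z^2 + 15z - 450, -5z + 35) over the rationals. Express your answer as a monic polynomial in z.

1

Euclidean algorithm in ℚ[z]:
  -5z^3 + 40z^2 + 15z - 450 = (z^2 - z - 10)(-5z + 35) + (-100)
  -5z + 35 = ((1/20)z - 7/20)(-100) + (0)
The last nonzero remainder is the constant -100, so the polynomials are coprime and gcd = 1.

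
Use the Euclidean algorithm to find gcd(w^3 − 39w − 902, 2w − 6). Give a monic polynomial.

By polynomial division,
  w^3 − 39w − 902 = ((1/2)w^2 + (3/2)w − 15)(2w − 6) + (−992)
  2w − 6 = (−(1/496)w + 3/496)(−992) + (0)
The last nonzero remainder is the constant −992, so the polynomials are coprime and gcd = 1.

1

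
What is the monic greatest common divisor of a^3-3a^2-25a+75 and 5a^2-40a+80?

1

By polynomial division,
  a^3-3a^2-25a+75 = ((1/5)a+1)(5a^2-40a+80) + (-a-5)
  5a^2-40a+80 = (-5a+65)(-a-5) + (405)
  -a-5 = (-(1/405)a-1/81)(405) + (0)
The last nonzero remainder is the constant 405, so the polynomials are coprime and gcd = 1.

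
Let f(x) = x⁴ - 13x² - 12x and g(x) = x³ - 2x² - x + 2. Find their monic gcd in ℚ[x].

Euclidean algorithm in ℚ[x]:
  x⁴ - 13x² - 12x = (x + 2)(x³ - 2x² - x + 2) + (-8x² - 12x - 4)
  x³ - 2x² - x + 2 = (-(1/8)x + 7/16)(-8x² - 12x - 4) + ((15/4)x + 15/4)
  -8x² - 12x - 4 = (-(32/15)x - 16/15)((15/4)x + 15/4) + (0)
Last nonzero remainder: (15/4)x + 15/4. Dividing through by 15/4 gives the monic gcd x + 1.

x + 1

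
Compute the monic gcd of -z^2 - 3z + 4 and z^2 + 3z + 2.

1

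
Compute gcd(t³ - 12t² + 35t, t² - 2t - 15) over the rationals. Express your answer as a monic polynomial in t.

Euclidean algorithm in ℚ[t]:
  t³ - 12t² + 35t = (t - 10)(t² - 2t - 15) + (30t - 150)
  t² - 2t - 15 = ((1/30)t + 1/10)(30t - 150) + (0)
Last nonzero remainder: 30t - 150. Dividing through by 30 gives the monic gcd t - 5.

t - 5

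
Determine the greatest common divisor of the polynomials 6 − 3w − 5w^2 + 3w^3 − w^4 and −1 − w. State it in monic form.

1 + w

Euclidean algorithm in ℚ[w]:
  −w^4 + 3w^3 − 5w^2 − 3w + 6 = (w^3 − 4w^2 + 9w − 6)(−w − 1) + (0)
Last nonzero remainder: −w − 1. Dividing through by −1 gives the monic gcd w + 1.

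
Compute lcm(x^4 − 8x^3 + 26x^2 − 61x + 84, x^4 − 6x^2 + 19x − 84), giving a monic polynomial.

x^5 − 4x^4 − 6x^3 + 43x^2 − 160x + 336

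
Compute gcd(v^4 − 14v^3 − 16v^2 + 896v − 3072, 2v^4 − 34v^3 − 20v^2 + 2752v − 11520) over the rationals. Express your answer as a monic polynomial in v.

v^2 − 16v + 64

Apply the Euclidean algorithm:
  v^4 − 14v^3 − 16v^2 + 896v − 3072 = (1/2)(2v^4 − 34v^3 − 20v^2 + 2752v − 11520) + (3v^3 − 6v^2 − 480v + 2688)
  2v^4 − 34v^3 − 20v^2 + 2752v − 11520 = ((2/3)v − 10)(3v^3 − 6v^2 − 480v + 2688) + (240v^2 − 3840v + 15360)
  3v^3 − 6v^2 − 480v + 2688 = ((1/80)v + 7/40)(240v^2 − 3840v + 15360) + (0)
Last nonzero remainder: 240v^2 − 3840v + 15360. Dividing through by 240 gives the monic gcd v^2 − 16v + 64.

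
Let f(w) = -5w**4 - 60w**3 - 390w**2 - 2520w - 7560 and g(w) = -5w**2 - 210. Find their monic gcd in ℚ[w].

Euclidean algorithm in ℚ[w]:
  -5w**4 - 60w**3 - 390w**2 - 2520w - 7560 = (w**2 + 12w + 36)(-5w**2 - 210) + (0)
Last nonzero remainder: -5w**2 - 210. Dividing through by -5 gives the monic gcd w**2 + 42.

w**2 + 42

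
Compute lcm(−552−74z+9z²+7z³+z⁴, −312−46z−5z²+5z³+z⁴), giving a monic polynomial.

−7176−2618z−657z²+44z³+43z⁴+10z⁵+z⁶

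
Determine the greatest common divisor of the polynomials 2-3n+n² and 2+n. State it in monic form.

1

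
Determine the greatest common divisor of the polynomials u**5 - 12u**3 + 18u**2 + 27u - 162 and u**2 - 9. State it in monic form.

u**2 - 9

By polynomial division,
  u**5 - 12u**3 + 18u**2 + 27u - 162 = (u**3 - 3u + 18)(u**2 - 9) + (0)
The last nonzero remainder u**2 - 9 is already monic.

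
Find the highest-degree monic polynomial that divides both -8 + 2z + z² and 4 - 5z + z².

1

Apply the Euclidean algorithm:
  z² + 2z - 8 = (z² - 5z + 4) + (7z - 12)
  z² - 5z + 4 = ((1/7)z - 23/49)(7z - 12) + (-80/49)
  7z - 12 = (-(343/80)z + 147/20)(-80/49) + (0)
The last nonzero remainder is the constant -80/49, so the polynomials are coprime and gcd = 1.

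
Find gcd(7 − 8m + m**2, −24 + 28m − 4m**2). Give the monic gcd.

−1 + m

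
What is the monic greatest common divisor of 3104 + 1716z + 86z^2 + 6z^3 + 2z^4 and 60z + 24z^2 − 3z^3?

2 + z

By polynomial division,
  2z^4 + 6z^3 + 86z^2 + 1716z + 3104 = (−(2/3)z − 22/3)(−3z^3 + 24z^2 + 60z) + (302z^2 + 2156z + 3104)
  −3z^3 + 24z^2 + 60z = (−(3/302)z + 3429/22801)(302z^2 + 2156z + 3104) + (−(5321808/22801)z − 10643616/22801)
  302z^2 + 2156z + 3104 = (−(3442951/2660904)z − 22801/3429)(−(5321808/22801)z − 10643616/22801) + (0)
Last nonzero remainder: −(5321808/22801)z − 10643616/22801. Dividing through by −5321808/22801 gives the monic gcd z + 2.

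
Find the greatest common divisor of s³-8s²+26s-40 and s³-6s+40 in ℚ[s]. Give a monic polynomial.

s²-4s+10

By polynomial division,
  s³-8s²+26s-40 = (s³-6s+40) + (-8s²+32s-80)
  s³-6s+40 = (-(1/8)s-1/2)(-8s²+32s-80) + (0)
Last nonzero remainder: -8s²+32s-80. Dividing through by -8 gives the monic gcd s²-4s+10.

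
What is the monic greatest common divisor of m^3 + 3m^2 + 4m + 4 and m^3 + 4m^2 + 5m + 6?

m^2 + m + 2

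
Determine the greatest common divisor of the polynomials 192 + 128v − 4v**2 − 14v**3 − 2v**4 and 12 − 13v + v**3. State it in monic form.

−12 + v + v**2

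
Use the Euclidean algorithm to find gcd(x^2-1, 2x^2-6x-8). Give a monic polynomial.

x+1

Apply the Euclidean algorithm:
  x^2-1 = (1/2)(2x^2-6x-8) + (3x+3)
  2x^2-6x-8 = ((2/3)x-8/3)(3x+3) + (0)
Last nonzero remainder: 3x+3. Dividing through by 3 gives the monic gcd x+1.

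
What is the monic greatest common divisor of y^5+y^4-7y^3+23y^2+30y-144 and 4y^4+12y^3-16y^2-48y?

Apply the Euclidean algorithm:
  y^5+y^4-7y^3+23y^2+30y-144 = ((1/4)y-1/2)(4y^4+12y^3-16y^2-48y) + (3y^3+27y^2+6y-144)
  4y^4+12y^3-16y^2-48y = ((4/3)y-8)(3y^3+27y^2+6y-144) + (192y^2+192y-1152)
  3y^3+27y^2+6y-144 = ((1/64)y+1/8)(192y^2+192y-1152) + (0)
Last nonzero remainder: 192y^2+192y-1152. Dividing through by 192 gives the monic gcd y^2+y-6.

y^2+y-6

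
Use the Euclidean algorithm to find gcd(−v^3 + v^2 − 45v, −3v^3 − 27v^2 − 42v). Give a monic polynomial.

v

By polynomial division,
  −v^3 + v^2 − 45v = (1/3)(−3v^3 − 27v^2 − 42v) + (10v^2 − 31v)
  −3v^3 − 27v^2 − 42v = (−(3/10)v − 363/100)(10v^2 − 31v) + (−(15453/100)v)
  10v^2 − 31v = (−(1000/15453)v + 3100/15453)(−(15453/100)v) + (0)
Last nonzero remainder: −(15453/100)v. Dividing through by −15453/100 gives the monic gcd v.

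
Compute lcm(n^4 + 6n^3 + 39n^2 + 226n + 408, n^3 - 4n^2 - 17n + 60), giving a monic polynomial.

Apply the Euclidean algorithm:
  n^4 + 6n^3 + 39n^2 + 226n + 408 = (n + 10)(n^3 - 4n^2 - 17n + 60) + (96n^2 + 336n - 192)
  n^3 - 4n^2 - 17n + 60 = ((1/96)n - 5/64)(96n^2 + 336n - 192) + ((45/4)n + 45)
  96n^2 + 336n - 192 = ((128/15)n - 64/15)((45/4)n + 45) + (0)
Last nonzero remainder: (45/4)n + 45. Dividing through by 45/4 gives the monic gcd n + 4.
Then lcm(f, g) = f·g / gcd(f, g); expanding and making the result monic gives the answer.

n^6 - 2n^5 + 6n^4 + 4n^3 - 815n^2 + 126n + 6120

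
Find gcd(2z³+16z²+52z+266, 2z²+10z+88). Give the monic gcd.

1

By polynomial division,
  2z³+16z²+52z+266 = (z+3)(2z²+10z+88) + (-66z+2)
  2z²+10z+88 = (-(1/33)z-166/1089)(-66z+2) + (96164/1089)
  -66z+2 = (-(35937/48082)z+1089/48082)(96164/1089) + (0)
The last nonzero remainder is the constant 96164/1089, so the polynomials are coprime and gcd = 1.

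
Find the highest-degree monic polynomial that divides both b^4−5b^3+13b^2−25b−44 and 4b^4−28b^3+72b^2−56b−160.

Repeated division with remainder:
  b^4−5b^3+13b^2−25b−44 = (1/4)(4b^4−28b^3+72b^2−56b−160) + (2b^3−5b^2−11b−4)
  4b^4−28b^3+72b^2−56b−160 = (2b−9)(2b^3−5b^2−11b−4) + (49b^2−147b−196)
  2b^3−5b^2−11b−4 = ((2/49)b+1/49)(49b^2−147b−196) + (0)
Last nonzero remainder: 49b^2−147b−196. Dividing through by 49 gives the monic gcd b^2−3b−4.

b^2−3b−4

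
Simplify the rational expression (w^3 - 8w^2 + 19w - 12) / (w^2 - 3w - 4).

Repeated division with remainder:
  w^3 - 8w^2 + 19w - 12 = (w - 5)(w^2 - 3w - 4) + (8w - 32)
  w^2 - 3w - 4 = ((1/8)w + 1/8)(8w - 32) + (0)
Last nonzero remainder: 8w - 32. Dividing through by 8 gives the monic gcd w - 4.
Cancel w - 4 from numerator and denominator to get the reduced form.

(w^2 - 4w + 3)/(w + 1)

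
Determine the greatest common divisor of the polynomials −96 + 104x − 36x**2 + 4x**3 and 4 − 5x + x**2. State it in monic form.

−4 + x

By polynomial division,
  4x**3 − 36x**2 + 104x − 96 = (4x − 16)(x**2 − 5x + 4) + (8x − 32)
  x**2 − 5x + 4 = ((1/8)x − 1/8)(8x − 32) + (0)
Last nonzero remainder: 8x − 32. Dividing through by 8 gives the monic gcd x − 4.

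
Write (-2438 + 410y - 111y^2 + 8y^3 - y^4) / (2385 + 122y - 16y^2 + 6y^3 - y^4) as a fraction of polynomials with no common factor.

(46 - 6y + y^2)/(-45 - 4y + y^2)

Apply the Euclidean algorithm:
  -y^4 + 8y^3 - 111y^2 + 410y - 2438 = (-y^4 + 6y^3 - 16y^2 + 122y + 2385) + (2y^3 - 95y^2 + 288y - 4823)
  -y^4 + 6y^3 - 16y^2 + 122y + 2385 = (-(1/2)y - 83/4)(2y^3 - 95y^2 + 288y - 4823) + (-(7373/4)y^2 + (7373/2)y - 390769/4)
  2y^3 - 95y^2 + 288y - 4823 = (-(8/7373)y + 364/7373)(-(7373/4)y^2 + (7373/2)y - 390769/4) + (0)
Last nonzero remainder: -(7373/4)y^2 + (7373/2)y - 390769/4. Dividing through by -7373/4 gives the monic gcd y^2 - 2y + 53.
Cancel y^2 - 2y + 53 from numerator and denominator to get the reduced form.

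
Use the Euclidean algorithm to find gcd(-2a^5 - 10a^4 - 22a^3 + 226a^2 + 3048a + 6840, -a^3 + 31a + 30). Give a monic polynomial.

a^2 - a - 30

Euclidean algorithm in ℚ[a]:
  -2a^5 - 10a^4 - 22a^3 + 226a^2 + 3048a + 6840 = (2a^2 + 10a + 84)(-a^3 + 31a + 30) + (-144a^2 + 144a + 4320)
  -a^3 + 31a + 30 = ((1/144)a + 1/144)(-144a^2 + 144a + 4320) + (0)
Last nonzero remainder: -144a^2 + 144a + 4320. Dividing through by -144 gives the monic gcd a^2 - a - 30.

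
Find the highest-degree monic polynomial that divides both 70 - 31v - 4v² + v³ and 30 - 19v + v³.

By polynomial division,
  v³ - 4v² - 31v + 70 = (v³ - 19v + 30) + (-4v² - 12v + 40)
  v³ - 19v + 30 = (-(1/4)v + 3/4)(-4v² - 12v + 40) + (0)
Last nonzero remainder: -4v² - 12v + 40. Dividing through by -4 gives the monic gcd v² + 3v - 10.

-10 + 3v + v²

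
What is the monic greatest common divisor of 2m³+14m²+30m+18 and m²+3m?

Repeated division with remainder:
  2m³+14m²+30m+18 = (2m+8)(m²+3m) + (6m+18)
  m²+3m = ((1/6)m)(6m+18) + (0)
Last nonzero remainder: 6m+18. Dividing through by 6 gives the monic gcd m+3.

m+3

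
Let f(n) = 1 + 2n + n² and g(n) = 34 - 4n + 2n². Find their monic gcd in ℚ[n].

Repeated division with remainder:
  n² + 2n + 1 = (1/2)(2n² - 4n + 34) + (4n - 16)
  2n² - 4n + 34 = ((1/2)n + 1)(4n - 16) + (50)
  4n - 16 = ((2/25)n - 8/25)(50) + (0)
The last nonzero remainder is the constant 50, so the polynomials are coprime and gcd = 1.

1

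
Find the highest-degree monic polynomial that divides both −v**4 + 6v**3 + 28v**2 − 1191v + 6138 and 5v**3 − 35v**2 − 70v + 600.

v − 6

By polynomial division,
  −v**4 + 6v**3 + 28v**2 − 1191v + 6138 = (−(1/5)v − 1/5)(5v**3 − 35v**2 − 70v + 600) + (7v**2 − 1085v + 6258)
  5v**3 − 35v**2 − 70v + 600 = ((5/7)v + 740/7)(7v**2 − 1085v + 6258) + (110160v − 660960)
  7v**2 − 1085v + 6258 = ((7/110160)v − 1043/110160)(110160v − 660960) + (0)
Last nonzero remainder: 110160v − 660960. Dividing through by 110160 gives the monic gcd v − 6.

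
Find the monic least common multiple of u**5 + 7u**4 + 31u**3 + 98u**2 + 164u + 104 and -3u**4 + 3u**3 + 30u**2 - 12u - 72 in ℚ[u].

By polynomial division,
  u**5 + 7u**4 + 31u**3 + 98u**2 + 164u + 104 = (-(1/3)u - 8/3)(-3u**4 + 3u**3 + 30u**2 - 12u - 72) + (49u**3 + 174u**2 + 108u - 88)
  -3u**4 + 3u**3 + 30u**2 - 12u - 72 = (-(3/49)u + 669/2401)(49u**3 + 174u**2 + 108u - 88) + (-(28500/2401)u**2 - (114000/2401)u - 114000/2401)
  49u**3 + 174u**2 + 108u - 88 = (-(117649/28500)u + 26411/14250)(-(28500/2401)u**2 - (114000/2401)u - 114000/2401) + (0)
Last nonzero remainder: -(28500/2401)u**2 - (114000/2401)u - 114000/2401. Dividing through by -28500/2401 gives the monic gcd u**2 + 4u + 4.
Then lcm(f, g) = f·g / gcd(f, g); expanding and making the result monic gives the answer.

u**7 + 2u**6 + 2u**5 - 15u**4 - 140u**3 - 128u**2 + 464u + 624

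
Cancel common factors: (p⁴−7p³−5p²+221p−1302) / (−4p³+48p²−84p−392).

Apply the Euclidean algorithm:
  p⁴−7p³−5p²+221p−1302 = (−(1/4)p−5/4)(−4p³+48p²−84p−392) + (34p²+18p−1792)
  −4p³+48p²−84p−392 = (−(2/17)p+426/289)(34p²+18p−1792) + (−(92872/289)p+650104/289)
  34p²+18p−1792 = (−(4913/46436)p−9248/11609)(−(92872/289)p+650104/289) + (0)
Last nonzero remainder: −(92872/289)p+650104/289. Dividing through by −92872/289 gives the monic gcd p−7.
Cancel p−7 from numerator and denominator to get the reduced form.

(−p³+5p−186)/(4p²−20p−56)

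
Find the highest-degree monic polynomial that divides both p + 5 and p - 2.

1

Euclidean algorithm in ℚ[p]:
  p + 5 = (p - 2) + (7)
  p - 2 = ((1/7)p - 2/7)(7) + (0)
The last nonzero remainder is the constant 7, so the polynomials are coprime and gcd = 1.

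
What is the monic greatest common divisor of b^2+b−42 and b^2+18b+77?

Euclidean algorithm in ℚ[b]:
  b^2+b−42 = (b^2+18b+77) + (−17b−119)
  b^2+18b+77 = (−(1/17)b−11/17)(−17b−119) + (0)
Last nonzero remainder: −17b−119. Dividing through by −17 gives the monic gcd b+7.

b+7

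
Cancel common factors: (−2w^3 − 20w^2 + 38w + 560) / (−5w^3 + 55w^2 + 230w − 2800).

Apply the Euclidean algorithm:
  −2w^3 − 20w^2 + 38w + 560 = (2/5)(−5w^3 + 55w^2 + 230w − 2800) + (−42w^2 − 54w + 1680)
  −5w^3 + 55w^2 + 230w − 2800 = ((5/42)w − 215/147)(−42w^2 − 54w + 1680) + (−(2400/49)w − 2400/7)
  −42w^2 − 54w + 1680 = ((343/400)w − 49/10)(−(2400/49)w − 2400/7) + (0)
Last nonzero remainder: −(2400/49)w − 2400/7. Dividing through by −2400/49 gives the monic gcd w + 7.
Cancel w + 7 from numerator and denominator to get the reduced form.

(2w^2 + 6w − 80)/(5w^2 − 90w + 400)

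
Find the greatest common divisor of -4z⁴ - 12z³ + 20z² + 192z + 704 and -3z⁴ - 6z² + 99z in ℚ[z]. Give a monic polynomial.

z² + 3z + 11

Euclidean algorithm in ℚ[z]:
  -4z⁴ - 12z³ + 20z² + 192z + 704 = (4/3)(-3z⁴ - 6z² + 99z) + (-12z³ + 28z² + 60z + 704)
  -3z⁴ - 6z² + 99z = ((1/4)z + 7/12)(-12z³ + 28z² + 60z + 704) + (-(112/3)z² - 112z - 1232/3)
  -12z³ + 28z² + 60z + 704 = ((9/28)z - 12/7)(-(112/3)z² - 112z - 1232/3) + (0)
Last nonzero remainder: -(112/3)z² - 112z - 1232/3. Dividing through by -112/3 gives the monic gcd z² + 3z + 11.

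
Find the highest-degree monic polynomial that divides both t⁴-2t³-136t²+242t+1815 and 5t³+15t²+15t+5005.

By polynomial division,
  t⁴-2t³-136t²+242t+1815 = ((1/5)t-1)(5t³+15t²+15t+5005) + (-124t²-744t+6820)
  5t³+15t²+15t+5005 = (-(5/124)t+15/124)(-124t²-744t+6820) + (380t+4180)
  -124t²-744t+6820 = (-(31/95)t+31/19)(380t+4180) + (0)
Last nonzero remainder: 380t+4180. Dividing through by 380 gives the monic gcd t+11.

t+11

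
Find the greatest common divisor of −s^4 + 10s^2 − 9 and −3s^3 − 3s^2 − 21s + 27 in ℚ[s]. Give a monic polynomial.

s − 1

Euclidean algorithm in ℚ[s]:
  −s^4 + 10s^2 − 9 = ((1/3)s − 1/3)(−3s^3 − 3s^2 − 21s + 27) + (16s^2 − 16s)
  −3s^3 − 3s^2 − 21s + 27 = (−(3/16)s − 3/8)(16s^2 − 16s) + (−27s + 27)
  16s^2 − 16s = (−(16/27)s)(−27s + 27) + (0)
Last nonzero remainder: −27s + 27. Dividing through by −27 gives the monic gcd s − 1.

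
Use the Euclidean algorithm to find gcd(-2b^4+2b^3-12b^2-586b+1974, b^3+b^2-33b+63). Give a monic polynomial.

Repeated division with remainder:
  -2b^4+2b^3-12b^2-586b+1974 = (-2b+4)(b^3+b^2-33b+63) + (-82b^2-328b+1722)
  b^3+b^2-33b+63 = (-(1/82)b+3/82)(-82b^2-328b+1722) + (0)
Last nonzero remainder: -82b^2-328b+1722. Dividing through by -82 gives the monic gcd b^2+4b-21.

b^2+4b-21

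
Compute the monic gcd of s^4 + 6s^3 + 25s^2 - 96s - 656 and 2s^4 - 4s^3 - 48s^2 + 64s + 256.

s^2 - 16

Apply the Euclidean algorithm:
  s^4 + 6s^3 + 25s^2 - 96s - 656 = (1/2)(2s^4 - 4s^3 - 48s^2 + 64s + 256) + (8s^3 + 49s^2 - 128s - 784)
  2s^4 - 4s^3 - 48s^2 + 64s + 256 = ((1/4)s - 65/32)(8s^3 + 49s^2 - 128s - 784) + ((2673/32)s^2 - 2673/2)
  8s^3 + 49s^2 - 128s - 784 = ((256/2673)s + 1568/2673)((2673/32)s^2 - 2673/2) + (0)
Last nonzero remainder: (2673/32)s^2 - 2673/2. Dividing through by 2673/32 gives the monic gcd s^2 - 16.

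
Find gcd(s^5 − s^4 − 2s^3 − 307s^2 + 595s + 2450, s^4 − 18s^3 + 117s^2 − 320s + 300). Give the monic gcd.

s^2 − 10s + 25

Euclidean algorithm in ℚ[s]:
  s^5 − s^4 − 2s^3 − 307s^2 + 595s + 2450 = (s + 17)(s^4 − 18s^3 + 117s^2 − 320s + 300) + (187s^3 − 1976s^2 + 5735s − 2650)
  s^4 − 18s^3 + 117s^2 − 320s + 300 = ((1/187)s − 1390/34969)(187s^3 − 1976s^2 + 5735s − 2650) + ((272288/34969)s^2 − (2722880/34969)s + 6807200/34969)
  187s^3 − 1976s^2 + 5735s − 2650 = ((6539203/272288)s − 1853357/136144)((272288/34969)s^2 − (2722880/34969)s + 6807200/34969) + (0)
Last nonzero remainder: (272288/34969)s^2 − (2722880/34969)s + 6807200/34969. Dividing through by 272288/34969 gives the monic gcd s^2 − 10s + 25.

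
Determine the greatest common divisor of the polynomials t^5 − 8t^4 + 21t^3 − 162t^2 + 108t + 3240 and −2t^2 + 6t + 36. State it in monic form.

Apply the Euclidean algorithm:
  t^5 − 8t^4 + 21t^3 − 162t^2 + 108t + 3240 = (−(1/2)t^3 + (5/2)t^2 − 12t + 90)(−2t^2 + 6t + 36) + (0)
Last nonzero remainder: −2t^2 + 6t + 36. Dividing through by −2 gives the monic gcd t^2 − 3t − 18.

t^2 − 3t − 18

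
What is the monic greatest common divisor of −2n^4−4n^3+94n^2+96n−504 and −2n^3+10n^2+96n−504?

n^2+n−42

Repeated division with remainder:
  −2n^4−4n^3+94n^2+96n−504 = (n+7)(−2n^3+10n^2+96n−504) + (−72n^2−72n+3024)
  −2n^3+10n^2+96n−504 = ((1/36)n−1/6)(−72n^2−72n+3024) + (0)
Last nonzero remainder: −72n^2−72n+3024. Dividing through by −72 gives the monic gcd n^2+n−42.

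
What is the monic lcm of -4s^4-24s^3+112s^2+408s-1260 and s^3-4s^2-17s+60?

Apply the Euclidean algorithm:
  -4s^4-24s^3+112s^2+408s-1260 = (-4s-40)(s^3-4s^2-17s+60) + (-116s^2-32s+1140)
  s^3-4s^2-17s+60 = (-(1/116)s+31/841)(-116s^2-32s+1140) + (-(5040/841)s+15120/841)
  -116s^2-32s+1140 = ((24389/1260)s+15979/252)(-(5040/841)s+15120/841) + (0)
Last nonzero remainder: -(5040/841)s+15120/841. Dividing through by -5040/841 gives the monic gcd s-3.
Then lcm(f, g) = f·g / gcd(f, g); expanding and making the result monic gives the answer.

s^6+5s^5-54s^4-194s^3+977s^2+1725s-6300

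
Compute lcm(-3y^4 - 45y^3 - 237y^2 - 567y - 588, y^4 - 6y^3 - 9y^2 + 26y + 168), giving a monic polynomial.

By polynomial division,
  -3y^4 - 45y^3 - 237y^2 - 567y - 588 = (-3)(y^4 - 6y^3 - 9y^2 + 26y + 168) + (-63y^3 - 264y^2 - 489y - 84)
  y^4 - 6y^3 - 9y^2 + 26y + 168 = (-(1/63)y + 214/1323)(-63y^3 - 264y^2 - 489y - 84) + ((11440/441)y^2 + (45760/441)y + 11440/63)
  -63y^3 - 264y^2 - 489y - 84 = (-(27783/11440)y - 1323/2860)((11440/441)y^2 + (45760/441)y + 11440/63) + (0)
Last nonzero remainder: (11440/441)y^2 + (45760/441)y + 11440/63. Dividing through by 11440/441 gives the monic gcd y^2 + 4y + 7.
Then lcm(f, g) = f·g / gcd(f, g); expanding and making the result monic gives the answer.

y^6 + 5y^5 - 47y^4 - 241y^3 + 202y^2 + 2576y + 4704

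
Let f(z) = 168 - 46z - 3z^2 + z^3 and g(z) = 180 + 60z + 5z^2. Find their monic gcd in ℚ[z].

1

Apply the Euclidean algorithm:
  z^3 - 3z^2 - 46z + 168 = ((1/5)z - 3)(5z^2 + 60z + 180) + (98z + 708)
  5z^2 + 60z + 180 = ((5/98)z + 585/2401)(98z + 708) + (18000/2401)
  98z + 708 = ((117649/9000)z + 141659/1500)(18000/2401) + (0)
The last nonzero remainder is the constant 18000/2401, so the polynomials are coprime and gcd = 1.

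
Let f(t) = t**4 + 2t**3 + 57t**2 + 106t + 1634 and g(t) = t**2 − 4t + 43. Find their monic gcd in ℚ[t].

Euclidean algorithm in ℚ[t]:
  t**4 + 2t**3 + 57t**2 + 106t + 1634 = (t**2 + 6t + 38)(t**2 − 4t + 43) + (0)
The last nonzero remainder t**2 − 4t + 43 is already monic.

t**2 − 4t + 43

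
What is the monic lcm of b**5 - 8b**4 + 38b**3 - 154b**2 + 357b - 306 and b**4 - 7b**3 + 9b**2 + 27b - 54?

Euclidean algorithm in ℚ[b]:
  b**5 - 8b**4 + 38b**3 - 154b**2 + 357b - 306 = (b - 1)(b**4 - 7b**3 + 9b**2 + 27b - 54) + (22b**3 - 172b**2 + 438b - 360)
  b**4 - 7b**3 + 9b**2 + 27b - 54 = ((1/22)b + 9/242)(22b**3 - 172b**2 + 438b - 360) + (-(546/121)b**2 + (3276/121)b - 4914/121)
  22b**3 - 172b**2 + 438b - 360 = (-(1331/273)b + 2420/273)(-(546/121)b**2 + (3276/121)b - 4914/121) + (0)
Last nonzero remainder: -(546/121)b**2 + (3276/121)b - 4914/121. Dividing through by -546/121 gives the monic gcd b**2 - 6b + 9.
Then lcm(f, g) = f·g / gcd(f, g); expanding and making the result monic gives the answer.

b**7 - 9b**6 + 40b**5 - 144b**4 + 283b**3 + 261b**2 - 1836b + 1836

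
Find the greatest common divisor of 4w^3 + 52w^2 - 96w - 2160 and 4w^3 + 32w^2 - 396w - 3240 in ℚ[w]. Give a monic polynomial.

w + 9

Euclidean algorithm in ℚ[w]:
  4w^3 + 52w^2 - 96w - 2160 = (4w^3 + 32w^2 - 396w - 3240) + (20w^2 + 300w + 1080)
  4w^3 + 32w^2 - 396w - 3240 = ((1/5)w - 7/5)(20w^2 + 300w + 1080) + (-192w - 1728)
  20w^2 + 300w + 1080 = (-(5/48)w - 5/8)(-192w - 1728) + (0)
Last nonzero remainder: -192w - 1728. Dividing through by -192 gives the monic gcd w + 9.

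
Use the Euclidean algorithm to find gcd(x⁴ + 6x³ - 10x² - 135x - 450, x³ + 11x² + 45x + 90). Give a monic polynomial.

x³ + 11x² + 45x + 90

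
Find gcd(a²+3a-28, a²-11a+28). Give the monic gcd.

a-4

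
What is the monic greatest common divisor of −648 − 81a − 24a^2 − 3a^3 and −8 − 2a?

1

By polynomial division,
  −3a^3 − 24a^2 − 81a − 648 = ((3/2)a^2 + 6a + 33/2)(−2a − 8) + (−516)
  −2a − 8 = ((1/258)a + 2/129)(−516) + (0)
The last nonzero remainder is the constant −516, so the polynomials are coprime and gcd = 1.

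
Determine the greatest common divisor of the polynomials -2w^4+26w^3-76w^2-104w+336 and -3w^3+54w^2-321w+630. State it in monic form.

Apply the Euclidean algorithm:
  -2w^4+26w^3-76w^2-104w+336 = ((2/3)w+10/3)(-3w^3+54w^2-321w+630) + (-42w^2+546w-1764)
  -3w^3+54w^2-321w+630 = ((1/14)w-5/14)(-42w^2+546w-1764) + (0)
Last nonzero remainder: -42w^2+546w-1764. Dividing through by -42 gives the monic gcd w^2-13w+42.

w^2-13w+42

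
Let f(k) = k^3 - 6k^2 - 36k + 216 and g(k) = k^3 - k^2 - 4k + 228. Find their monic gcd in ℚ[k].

Apply the Euclidean algorithm:
  k^3 - 6k^2 - 36k + 216 = (k^3 - k^2 - 4k + 228) + (-5k^2 - 32k - 12)
  k^3 - k^2 - 4k + 228 = (-(1/5)k + 37/25)(-5k^2 - 32k - 12) + ((1024/25)k + 6144/25)
  -5k^2 - 32k - 12 = (-(125/1024)k - 25/512)((1024/25)k + 6144/25) + (0)
Last nonzero remainder: (1024/25)k + 6144/25. Dividing through by 1024/25 gives the monic gcd k + 6.

k + 6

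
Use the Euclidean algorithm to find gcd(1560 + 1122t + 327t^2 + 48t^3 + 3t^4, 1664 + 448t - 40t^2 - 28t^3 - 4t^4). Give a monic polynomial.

104 + 54t + 11t^2 + t^3

Euclidean algorithm in ℚ[t]:
  3t^4 + 48t^3 + 327t^2 + 1122t + 1560 = (-3/4)(-4t^4 - 28t^3 - 40t^2 + 448t + 1664) + (27t^3 + 297t^2 + 1458t + 2808)
  -4t^4 - 28t^3 - 40t^2 + 448t + 1664 = (-(4/27)t + 16/27)(27t^3 + 297t^2 + 1458t + 2808) + (0)
Last nonzero remainder: 27t^3 + 297t^2 + 1458t + 2808. Dividing through by 27 gives the monic gcd t^3 + 11t^2 + 54t + 104.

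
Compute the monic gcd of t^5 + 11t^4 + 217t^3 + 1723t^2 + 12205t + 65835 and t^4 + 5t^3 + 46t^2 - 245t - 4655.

t^3 + 12t^2 + 130t + 665

Apply the Euclidean algorithm:
  t^5 + 11t^4 + 217t^3 + 1723t^2 + 12205t + 65835 = (t + 6)(t^4 + 5t^3 + 46t^2 - 245t - 4655) + (141t^3 + 1692t^2 + 18330t + 93765)
  t^4 + 5t^3 + 46t^2 - 245t - 4655 = ((1/141)t - 7/141)(141t^3 + 1692t^2 + 18330t + 93765) + (0)
Last nonzero remainder: 141t^3 + 1692t^2 + 18330t + 93765. Dividing through by 141 gives the monic gcd t^3 + 12t^2 + 130t + 665.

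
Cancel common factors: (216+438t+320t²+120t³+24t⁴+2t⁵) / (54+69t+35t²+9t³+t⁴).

(8+10t+2t²)/(2+t)

Euclidean algorithm in ℚ[t]:
  2t⁵+24t⁴+120t³+320t²+438t+216 = (2t+6)(t⁴+9t³+35t²+69t+54) + (-4t³-28t²-84t-108)
  t⁴+9t³+35t²+69t+54 = (-(1/4)t-1/2)(-4t³-28t²-84t-108) + (0)
Last nonzero remainder: -4t³-28t²-84t-108. Dividing through by -4 gives the monic gcd t³+7t²+21t+27.
Cancel t³+7t²+21t+27 from numerator and denominator to get the reduced form.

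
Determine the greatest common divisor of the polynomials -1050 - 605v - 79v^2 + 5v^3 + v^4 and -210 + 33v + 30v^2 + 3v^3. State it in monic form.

35 + 12v + v^2

Repeated division with remainder:
  v^4 + 5v^3 - 79v^2 - 605v - 1050 = ((1/3)v - 5/3)(3v^3 + 30v^2 + 33v - 210) + (-40v^2 - 480v - 1400)
  3v^3 + 30v^2 + 33v - 210 = (-(3/40)v + 3/20)(-40v^2 - 480v - 1400) + (0)
Last nonzero remainder: -40v^2 - 480v - 1400. Dividing through by -40 gives the monic gcd v^2 + 12v + 35.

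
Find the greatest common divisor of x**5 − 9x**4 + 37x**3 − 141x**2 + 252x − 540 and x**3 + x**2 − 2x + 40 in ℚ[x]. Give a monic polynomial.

x**2 − 3x + 10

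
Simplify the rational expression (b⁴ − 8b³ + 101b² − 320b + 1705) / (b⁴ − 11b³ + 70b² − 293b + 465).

(b² − 5b + 55)/(b² − 8b + 15)

Repeated division with remainder:
  b⁴ − 8b³ + 101b² − 320b + 1705 = (b⁴ − 11b³ + 70b² − 293b + 465) + (3b³ + 31b² − 27b + 1240)
  b⁴ − 11b³ + 70b² − 293b + 465 = ((1/3)b − 64/9)(3b³ + 31b² − 27b + 1240) + ((2695/9)b² − (2695/3)b + 83545/9)
  3b³ + 31b² − 27b + 1240 = ((27/2695)b + 72/539)((2695/9)b² − (2695/3)b + 83545/9) + (0)
Last nonzero remainder: (2695/9)b² − (2695/3)b + 83545/9. Dividing through by 2695/9 gives the monic gcd b² − 3b + 31.
Cancel b² − 3b + 31 from numerator and denominator to get the reduced form.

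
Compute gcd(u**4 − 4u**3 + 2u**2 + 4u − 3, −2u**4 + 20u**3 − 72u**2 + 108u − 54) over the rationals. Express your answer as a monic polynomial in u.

Repeated division with remainder:
  u**4 − 4u**3 + 2u**2 + 4u − 3 = (−1/2)(−2u**4 + 20u**3 − 72u**2 + 108u − 54) + (6u**3 − 34u**2 + 58u − 30)
  −2u**4 + 20u**3 − 72u**2 + 108u − 54 = (−(1/3)u + 13/9)(6u**3 − 34u**2 + 58u − 30) + (−(32/9)u**2 + (128/9)u − 32/3)
  6u**3 − 34u**2 + 58u − 30 = (−(27/16)u + 45/16)(−(32/9)u**2 + (128/9)u − 32/3) + (0)
Last nonzero remainder: −(32/9)u**2 + (128/9)u − 32/3. Dividing through by −32/9 gives the monic gcd u**2 − 4u + 3.

u**2 − 4u + 3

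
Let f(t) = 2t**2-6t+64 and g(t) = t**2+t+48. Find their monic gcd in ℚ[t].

1

Repeated division with remainder:
  2t**2-6t+64 = (2)(t**2+t+48) + (-8t-32)
  t**2+t+48 = (-(1/8)t+3/8)(-8t-32) + (60)
  -8t-32 = (-(2/15)t-8/15)(60) + (0)
The last nonzero remainder is the constant 60, so the polynomials are coprime and gcd = 1.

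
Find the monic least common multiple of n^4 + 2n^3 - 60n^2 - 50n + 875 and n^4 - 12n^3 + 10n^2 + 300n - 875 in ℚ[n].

Apply the Euclidean algorithm:
  n^4 + 2n^3 - 60n^2 - 50n + 875 = (n^4 - 12n^3 + 10n^2 + 300n - 875) + (14n^3 - 70n^2 - 350n + 1750)
  n^4 - 12n^3 + 10n^2 + 300n - 875 = ((1/14)n - 1/2)(14n^3 - 70n^2 - 350n + 1750) + (0)
Last nonzero remainder: 14n^3 - 70n^2 - 350n + 1750. Dividing through by 14 gives the monic gcd n^3 - 5n^2 - 25n + 125.
Then lcm(f, g) = f·g / gcd(f, g); expanding and making the result monic gives the answer.

n^5 - 5n^4 - 74n^3 + 370n^2 + 1225n - 6125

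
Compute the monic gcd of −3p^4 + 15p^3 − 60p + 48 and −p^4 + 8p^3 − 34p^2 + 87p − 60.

By polynomial division,
  −3p^4 + 15p^3 − 60p + 48 = (3)(−p^4 + 8p^3 − 34p^2 + 87p − 60) + (−9p^3 + 102p^2 − 321p + 228)
  −p^4 + 8p^3 − 34p^2 + 87p − 60 = ((1/9)p + 10/27)(−9p^3 + 102p^2 − 321p + 228) + (−(325/9)p^2 + (1625/9)p − 1300/9)
  −9p^3 + 102p^2 − 321p + 228 = ((81/325)p − 513/325)(−(325/9)p^2 + (1625/9)p − 1300/9) + (0)
Last nonzero remainder: −(325/9)p^2 + (1625/9)p − 1300/9. Dividing through by −325/9 gives the monic gcd p^2 − 5p + 4.

p^2 − 5p + 4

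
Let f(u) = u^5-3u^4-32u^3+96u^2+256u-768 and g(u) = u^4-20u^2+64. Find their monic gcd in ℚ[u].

Repeated division with remainder:
  u^5-3u^4-32u^3+96u^2+256u-768 = (u-3)(u^4-20u^2+64) + (-12u^3+36u^2+192u-576)
  u^4-20u^2+64 = (-(1/12)u-1/4)(-12u^3+36u^2+192u-576) + (5u^2-80)
  -12u^3+36u^2+192u-576 = (-(12/5)u+36/5)(5u^2-80) + (0)
Last nonzero remainder: 5u^2-80. Dividing through by 5 gives the monic gcd u^2-16.

u^2-16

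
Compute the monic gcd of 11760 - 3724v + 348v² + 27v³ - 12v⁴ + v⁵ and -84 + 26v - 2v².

42 - 13v + v²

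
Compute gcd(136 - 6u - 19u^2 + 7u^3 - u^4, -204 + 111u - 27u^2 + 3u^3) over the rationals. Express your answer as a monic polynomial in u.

Euclidean algorithm in ℚ[u]:
  -u^4 + 7u^3 - 19u^2 - 6u + 136 = (-(1/3)u - 2/3)(3u^3 - 27u^2 + 111u - 204) + (0)
Last nonzero remainder: 3u^3 - 27u^2 + 111u - 204. Dividing through by 3 gives the monic gcd u^3 - 9u^2 + 37u - 68.

-68 + 37u - 9u^2 + u^3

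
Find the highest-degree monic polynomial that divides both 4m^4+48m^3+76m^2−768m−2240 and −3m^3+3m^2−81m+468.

m−4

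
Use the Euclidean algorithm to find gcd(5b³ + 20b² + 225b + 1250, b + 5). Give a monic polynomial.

b + 5

By polynomial division,
  5b³ + 20b² + 225b + 1250 = (5b² - 5b + 250)(b + 5) + (0)
The last nonzero remainder b + 5 is already monic.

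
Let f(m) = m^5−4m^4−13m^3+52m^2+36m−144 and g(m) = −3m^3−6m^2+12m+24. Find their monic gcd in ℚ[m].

m^2−4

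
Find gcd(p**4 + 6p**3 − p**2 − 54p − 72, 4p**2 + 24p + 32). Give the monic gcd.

Euclidean algorithm in ℚ[p]:
  p**4 + 6p**3 − p**2 − 54p − 72 = ((1/4)p**2 − 9/4)(4p**2 + 24p + 32) + (0)
Last nonzero remainder: 4p**2 + 24p + 32. Dividing through by 4 gives the monic gcd p**2 + 6p + 8.

p**2 + 6p + 8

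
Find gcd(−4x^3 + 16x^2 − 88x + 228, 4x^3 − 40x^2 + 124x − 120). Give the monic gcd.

Euclidean algorithm in ℚ[x]:
  −4x^3 + 16x^2 − 88x + 228 = (−1)(4x^3 − 40x^2 + 124x − 120) + (−24x^2 + 36x + 108)
  4x^3 − 40x^2 + 124x − 120 = (−(1/6)x + 17/12)(−24x^2 + 36x + 108) + (91x − 273)
  −24x^2 + 36x + 108 = (−(24/91)x − 36/91)(91x − 273) + (0)
Last nonzero remainder: 91x − 273. Dividing through by 91 gives the monic gcd x − 3.

x − 3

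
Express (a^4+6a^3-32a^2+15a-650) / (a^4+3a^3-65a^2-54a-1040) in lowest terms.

Euclidean algorithm in ℚ[a]:
  a^4+6a^3-32a^2+15a-650 = (a^4+3a^3-65a^2-54a-1040) + (3a^3+33a^2+69a+390)
  a^4+3a^3-65a^2-54a-1040 = ((1/3)a-8/3)(3a^3+33a^2+69a+390) + (0)
Last nonzero remainder: 3a^3+33a^2+69a+390. Dividing through by 3 gives the monic gcd a^3+11a^2+23a+130.
Cancel a^3+11a^2+23a+130 from numerator and denominator to get the reduced form.

(a-5)/(a-8)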